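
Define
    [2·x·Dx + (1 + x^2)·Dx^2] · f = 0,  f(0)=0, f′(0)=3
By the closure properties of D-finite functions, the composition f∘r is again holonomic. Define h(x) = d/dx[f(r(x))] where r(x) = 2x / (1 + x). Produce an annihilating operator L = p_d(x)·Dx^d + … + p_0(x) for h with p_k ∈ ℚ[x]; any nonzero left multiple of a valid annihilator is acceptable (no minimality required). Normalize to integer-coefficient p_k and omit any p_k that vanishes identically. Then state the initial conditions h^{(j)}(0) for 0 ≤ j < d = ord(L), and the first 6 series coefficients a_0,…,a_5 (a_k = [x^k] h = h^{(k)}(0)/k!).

f: a_k = 0, 3, 0, -1, 0, 3/5, …
Change of var in L_f (x↦r) gives L₀.
h₀' ⇒ L via d/dx closure of L₀.
L = (2 + 10·x) + (1 + 2·x + 5·x^2)·Dx  (order 1).
h: a_k = 6, -12, -6, 72, -114, -132, …
ICs: h(0) = 6.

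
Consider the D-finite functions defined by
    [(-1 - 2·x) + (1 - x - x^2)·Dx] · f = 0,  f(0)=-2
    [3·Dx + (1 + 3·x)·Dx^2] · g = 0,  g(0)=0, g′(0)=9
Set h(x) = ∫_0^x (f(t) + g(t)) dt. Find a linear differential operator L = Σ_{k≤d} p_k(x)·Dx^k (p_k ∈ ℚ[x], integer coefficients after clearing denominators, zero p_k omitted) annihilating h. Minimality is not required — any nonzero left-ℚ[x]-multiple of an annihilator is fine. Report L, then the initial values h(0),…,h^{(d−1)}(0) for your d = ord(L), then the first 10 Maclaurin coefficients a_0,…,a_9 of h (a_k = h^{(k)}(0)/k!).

L = (126 + 342·x + 468·x^2 + 180·x^3 + 108·x^4)·Dx^2 + (156·x + 576·x^2 + 672·x^3 + 378·x^4 + 180·x^5)·Dx^3 + (-7 - 35·x - 29·x^2 + 63·x^3 + 99·x^4 + 93·x^5 + 36·x^6)·Dx^4  (order 4).
h: a_k = 0, -2, 7/2, -35/6, 21/4, -283/20, 649/30, -781/14, 6267/56, -20227/72, …
ICs: h(0) = 0, h′(0) = -2, h′′(0) = 7, h′′′(0) = -35.

f: a_k = -2, -2, -4, -6, -10, -16, -26, -42, -68, -110, …
g: a_k = 0, 9, -27/2, 27, -243/4, 729/5, -729/2, 6561/7, -19683/8, 6561, …
Weyl lclm of L_f,L_g ⇒ L₀ (ord ≤ 3).
∫: right-multiply L₀ by Dx.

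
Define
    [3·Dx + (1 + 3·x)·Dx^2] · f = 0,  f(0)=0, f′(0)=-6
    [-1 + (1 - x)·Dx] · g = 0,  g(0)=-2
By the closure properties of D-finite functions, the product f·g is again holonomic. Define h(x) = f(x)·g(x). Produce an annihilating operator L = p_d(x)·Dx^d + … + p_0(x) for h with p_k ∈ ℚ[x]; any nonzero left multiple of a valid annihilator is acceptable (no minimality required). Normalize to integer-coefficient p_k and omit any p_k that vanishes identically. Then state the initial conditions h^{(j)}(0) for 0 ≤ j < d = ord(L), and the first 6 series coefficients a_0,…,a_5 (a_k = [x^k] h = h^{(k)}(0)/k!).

f: a_k = 0, -6, 9, -18, 81/2, -486/5, …
g: a_k = -2, -2, -2, -2, -2, -2, …
Product ⇒ symmetric product L₀, ord ≤ 2.
L = 3 + (-1 + 9·x)·Dx + (-1 - 2·x + 3·x^2)·Dx^2  (order 2).
h: a_k = 0, 12, -6, 30, -51, 717/5, …
ICs: h(0) = 0, h′(0) = 12.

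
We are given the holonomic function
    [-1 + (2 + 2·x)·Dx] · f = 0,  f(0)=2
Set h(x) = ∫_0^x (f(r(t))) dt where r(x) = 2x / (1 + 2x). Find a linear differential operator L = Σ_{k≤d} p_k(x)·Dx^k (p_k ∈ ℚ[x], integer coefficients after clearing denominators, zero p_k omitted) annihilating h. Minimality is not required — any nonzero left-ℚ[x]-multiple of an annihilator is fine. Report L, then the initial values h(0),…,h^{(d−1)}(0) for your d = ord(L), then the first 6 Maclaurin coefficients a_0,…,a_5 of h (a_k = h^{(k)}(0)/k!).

f: a_k = 2, 1, -1/4, 1/8, -5/64, 7/128, …
f∘r: x↦r, Dx↦Dx/r' in L_f ⇒ L₀.
h=∫h₀ ⇒ L = L₀·Dx.
L = -Dx + (1 + 6·x + 8·x^2)·Dx^2  (order 2).
h: a_k = 0, 2, 1, -5/3, 13/4, -141/20, …
ICs: h(0) = 0, h′(0) = 2.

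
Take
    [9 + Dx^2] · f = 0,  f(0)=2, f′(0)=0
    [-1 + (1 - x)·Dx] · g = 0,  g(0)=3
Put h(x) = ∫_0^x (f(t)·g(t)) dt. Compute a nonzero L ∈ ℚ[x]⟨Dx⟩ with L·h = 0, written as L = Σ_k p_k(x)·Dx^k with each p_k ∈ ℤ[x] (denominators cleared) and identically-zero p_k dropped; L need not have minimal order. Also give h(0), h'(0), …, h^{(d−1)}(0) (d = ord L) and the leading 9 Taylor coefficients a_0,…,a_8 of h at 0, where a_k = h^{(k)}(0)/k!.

L = (-9 + 9·x)·Dx + 2·Dx^2 + (-1 + x)·Dx^3  (order 3).
h: a_k = 0, 6, 3, -7, -21/4, -3/20, -1/8, -39/40, -273/320, …
ICs: h(0) = 0, h′(0) = 6, h′′(0) = 6.

f: a_k = 2, 0, -9, 0, 27/4, 0, -81/40, 0, 729/2240, …
g: a_k = 3, 3, 3, 3, 3, 3, 3, 3, 3, …
f·g: L₀ = L_f ⊗_s L_g, ord ≤ 2·1.
Integrate: L := L₀·Dx.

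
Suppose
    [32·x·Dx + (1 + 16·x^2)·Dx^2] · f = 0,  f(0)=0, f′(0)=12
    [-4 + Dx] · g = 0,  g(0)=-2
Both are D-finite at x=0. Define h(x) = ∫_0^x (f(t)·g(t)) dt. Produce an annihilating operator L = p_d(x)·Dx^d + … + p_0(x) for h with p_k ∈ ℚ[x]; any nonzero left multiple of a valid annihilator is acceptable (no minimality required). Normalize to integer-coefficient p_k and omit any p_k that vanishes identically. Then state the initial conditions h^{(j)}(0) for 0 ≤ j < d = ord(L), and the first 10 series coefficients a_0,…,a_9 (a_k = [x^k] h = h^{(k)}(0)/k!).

f: a_k = 0, 12, 0, -64, 0, 3072/5, 0, -49152/7, 0, 262144/3, …
g: a_k = -2, -8, -16, -64/3, -64/3, -256/15, -512/45, -2048/315, -1024/315, -4096/2835, …
Sym-product of L_f,L_g gives L₀ (≤ ord 2).
h=∫h₀ ⇒ L = L₀·Dx.
L = (16 - 128·x + 256·x^2)·Dx + (-8 + 32·x - 128·x^2)·Dx^2 + (1 + 16·x^2)·Dx^3  (order 3).
h: a_k = 0, 0, -12, -32, -16, 256/5, -384/5, -11264/21, 23808/35, 925696/189, …
ICs: h(0) = 0, h′(0) = 0, h′′(0) = -24.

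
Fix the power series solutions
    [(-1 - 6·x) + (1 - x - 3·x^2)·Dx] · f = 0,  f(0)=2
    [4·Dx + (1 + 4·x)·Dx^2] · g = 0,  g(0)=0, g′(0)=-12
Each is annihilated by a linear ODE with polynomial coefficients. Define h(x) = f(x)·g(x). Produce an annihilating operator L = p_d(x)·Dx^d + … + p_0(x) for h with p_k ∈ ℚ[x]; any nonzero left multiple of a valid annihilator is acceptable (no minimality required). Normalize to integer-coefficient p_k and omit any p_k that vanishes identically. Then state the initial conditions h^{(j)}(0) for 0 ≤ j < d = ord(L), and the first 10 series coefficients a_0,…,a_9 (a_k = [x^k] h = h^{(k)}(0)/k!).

f: a_k = 2, 2, 8, 14, 38, 80, 194, 434, 1016, 2318, …
g: a_k = 0, -12, 24, -64, 192, -3072/5, 2048, -49152/7, 24576, -262144/3, …
h₀=f·g: eliminate ⇒ L₀, order ≤ 1·2.
L = (10 + 48·x) + (-2 + 24·x + 60·x^2)·Dx + (-1 - 3·x + 7·x^2 + 12·x^3)·Dx^2  (order 2).
h: a_k = 0, -24, 24, -176, 280, -7384/5, 17296/5, -525512/35, 1558024/35, -18405616/105, …
ICs: h(0) = 0, h′(0) = -24.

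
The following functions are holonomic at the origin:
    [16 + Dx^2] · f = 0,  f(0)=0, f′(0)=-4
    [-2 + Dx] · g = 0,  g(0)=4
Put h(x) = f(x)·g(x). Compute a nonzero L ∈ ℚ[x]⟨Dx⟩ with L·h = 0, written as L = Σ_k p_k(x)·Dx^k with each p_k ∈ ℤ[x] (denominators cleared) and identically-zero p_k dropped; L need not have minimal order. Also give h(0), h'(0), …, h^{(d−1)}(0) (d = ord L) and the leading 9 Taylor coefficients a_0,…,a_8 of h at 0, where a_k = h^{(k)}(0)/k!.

f: a_k = 0, -4, 0, 32/3, 0, -128/15, 0, 1024/315, 0, …
g: a_k = 4, 8, 8, 16/3, 8/3, 16/15, 16/45, 32/315, 8/315, …
Sym-product of L_f,L_g gives L₀ (≤ ord 2).
L = 20 - 4·Dx + Dx^2  (order 2).
h: a_k = 0, -16, -32, 32/3, 64, 608/15, -704/45, -8896/315, -128/15, …
ICs: h(0) = 0, h′(0) = -16.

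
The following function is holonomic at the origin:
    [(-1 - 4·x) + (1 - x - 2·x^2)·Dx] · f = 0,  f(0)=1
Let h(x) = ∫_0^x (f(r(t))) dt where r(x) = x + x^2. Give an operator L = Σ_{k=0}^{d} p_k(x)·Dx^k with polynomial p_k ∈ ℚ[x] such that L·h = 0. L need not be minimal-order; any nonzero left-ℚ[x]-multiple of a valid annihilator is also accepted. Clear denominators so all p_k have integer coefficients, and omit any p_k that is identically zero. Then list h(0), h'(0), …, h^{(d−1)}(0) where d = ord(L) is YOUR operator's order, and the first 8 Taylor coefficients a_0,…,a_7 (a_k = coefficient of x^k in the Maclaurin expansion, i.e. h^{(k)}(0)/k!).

f: a_k = 1, 1, 3, 5, 11, 21, 43, 85, …
Substitute x→r, Dx→(1/r')Dx; clear ⇒ L₀.
h=∫₀ˣh₀: take L = L₀·Dx.
L = (1 + 6·x + 12·x^2 + 8·x^3)·Dx + (-1 + x + 3·x^2 + 4·x^3 + 2·x^4)·Dx^2  (order 2).
h: a_k = 0, 1, 1/2, 4/3, 11/4, 29/5, 40/3, 219/7, …
ICs: h(0) = 0, h′(0) = 1.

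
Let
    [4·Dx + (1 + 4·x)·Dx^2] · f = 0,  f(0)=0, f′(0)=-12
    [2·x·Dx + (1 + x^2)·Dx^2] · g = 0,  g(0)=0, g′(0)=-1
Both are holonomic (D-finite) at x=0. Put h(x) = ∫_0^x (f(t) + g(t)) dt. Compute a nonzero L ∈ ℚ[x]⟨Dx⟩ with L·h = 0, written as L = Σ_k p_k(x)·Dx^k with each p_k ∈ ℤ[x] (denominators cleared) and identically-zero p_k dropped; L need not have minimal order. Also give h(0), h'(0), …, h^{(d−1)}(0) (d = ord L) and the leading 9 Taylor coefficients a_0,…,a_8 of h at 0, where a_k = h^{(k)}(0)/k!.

f: a_k = 0, -12, 24, -64, 192, -3072/5, 2048, -49152/7, 24576, …
g: a_k = 0, -1, 0, 1/3, 0, -1/5, 0, 1/7, 0, …
f+g: L₀ = lclm(L_f,L_g), ord ≤ 2+2.
∫: right-multiply L₀ by Dx.
L = (-4 - 48·x + 12·x^2 + 16·x^3)·Dx^2 + (-17 - 8·x - 45·x^2 + 24·x^3 + 32·x^4)·Dx^3 + (-2 - 7·x + 4·x^2 + x^3 + 6·x^4 + 8·x^5)·Dx^4  (order 4).
h: a_k = 0, 0, -13/2, 8, -191/12, 192/5, -3073/30, 2048/7, -49151/56, …
ICs: h(0) = 0, h′(0) = 0, h′′(0) = -13, h′′′(0) = 48.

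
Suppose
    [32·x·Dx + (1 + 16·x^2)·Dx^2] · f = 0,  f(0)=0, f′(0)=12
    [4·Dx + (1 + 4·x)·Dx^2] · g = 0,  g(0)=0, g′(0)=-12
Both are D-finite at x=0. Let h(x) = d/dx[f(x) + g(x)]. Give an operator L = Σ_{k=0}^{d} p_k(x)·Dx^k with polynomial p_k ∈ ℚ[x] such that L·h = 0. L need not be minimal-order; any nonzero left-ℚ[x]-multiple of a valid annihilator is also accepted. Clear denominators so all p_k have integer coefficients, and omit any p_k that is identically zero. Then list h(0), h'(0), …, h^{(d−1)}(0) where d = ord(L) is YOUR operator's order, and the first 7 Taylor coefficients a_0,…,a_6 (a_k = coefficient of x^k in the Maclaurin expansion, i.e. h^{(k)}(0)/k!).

f: a_k = 0, 12, 0, -64, 0, 3072/5, 0, …
g: a_k = 0, -12, 24, -64, 192, -3072/5, 2048, …
f+g: L₀ = lclm(L_f,L_g), ord ≤ 2+2.
Derive L from L₀ (diff closure).
L = (-32 - 384·x + 1536·x^2 + 2048·x^3) + (-16 - 64·x + 3072·x^3 + 4096·x^4)·Dx + (-1 + 4·x + 32·x^2 + 128·x^3 + 768·x^4 + 1024·x^5)·Dx^2  (order 2).
h: a_k = 0, 48, -384, 768, 0, 12288, -98304, …
ICs: h(0) = 0, h′(0) = 48.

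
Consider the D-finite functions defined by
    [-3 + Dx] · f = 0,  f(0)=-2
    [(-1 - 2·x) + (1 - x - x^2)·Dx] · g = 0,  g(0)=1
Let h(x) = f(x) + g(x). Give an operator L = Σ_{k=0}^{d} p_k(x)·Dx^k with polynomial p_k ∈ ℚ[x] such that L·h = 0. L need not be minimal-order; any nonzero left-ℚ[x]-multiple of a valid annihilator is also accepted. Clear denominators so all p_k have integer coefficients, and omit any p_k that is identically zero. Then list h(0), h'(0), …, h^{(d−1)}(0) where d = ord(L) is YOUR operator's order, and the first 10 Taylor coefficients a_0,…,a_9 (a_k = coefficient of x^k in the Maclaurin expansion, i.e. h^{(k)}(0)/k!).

f: a_k = -2, -6, -9, -9, -27/4, -81/20, -81/40, -243/280, -729/2240, -243/2240, …
g: a_k = 1, 1, 2, 3, 5, 8, 13, 21, 34, 55, …
Weyl lclm of L_f,L_g ⇒ L₀ (ord ≤ 2).
L = (3 + 9·x + 45·x^2 + 18·x^3) + (5 - 24·x - 15·x^2 + 18·x^3 + 9·x^4)·Dx + (-2 + 7·x - 8·x^3 - 3·x^4)·Dx^2  (order 2).
h: a_k = -1, -5, -7, -6, -7/4, 79/20, 439/40, 5637/280, 75431/2240, 122957/2240, …
ICs: h(0) = -1, h′(0) = -5.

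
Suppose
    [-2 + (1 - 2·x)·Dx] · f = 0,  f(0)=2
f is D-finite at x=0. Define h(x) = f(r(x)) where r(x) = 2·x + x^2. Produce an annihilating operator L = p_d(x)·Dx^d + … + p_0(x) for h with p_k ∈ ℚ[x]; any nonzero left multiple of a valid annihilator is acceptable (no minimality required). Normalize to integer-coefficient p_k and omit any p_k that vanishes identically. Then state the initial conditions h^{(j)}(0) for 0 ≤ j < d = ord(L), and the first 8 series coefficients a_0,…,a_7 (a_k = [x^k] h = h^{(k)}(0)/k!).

L = (4 + 4·x) + (-1 + 4·x + 2·x^2)·Dx  (order 1).
h: a_k = 2, 8, 36, 160, 712, 3168, 14096, 62720, …
ICs: h(0) = 2.

f: a_k = 2, 4, 8, 16, 32, 64, 128, 256, …
h₀=f(r): pull back L_f along r ⇒ L₀.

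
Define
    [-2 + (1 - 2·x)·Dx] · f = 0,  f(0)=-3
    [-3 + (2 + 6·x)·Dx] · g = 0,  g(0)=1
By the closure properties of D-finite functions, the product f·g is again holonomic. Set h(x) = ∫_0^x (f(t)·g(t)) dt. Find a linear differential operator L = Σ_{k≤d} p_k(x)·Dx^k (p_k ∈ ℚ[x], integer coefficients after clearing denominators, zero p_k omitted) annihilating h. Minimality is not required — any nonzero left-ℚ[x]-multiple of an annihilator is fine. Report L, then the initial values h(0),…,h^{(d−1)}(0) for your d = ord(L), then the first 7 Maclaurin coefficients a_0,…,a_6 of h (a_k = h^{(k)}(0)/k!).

L = (7 + 6·x)·Dx + (-2 - 2·x + 12·x^2)·Dx^2  (order 2).
h: a_k = 0, -3, -21/4, -47/8, -645/64, -1821/128, -13841/512, …
ICs: h(0) = 0, h′(0) = -3.

f: a_k = -3, -6, -12, -24, -48, -96, -192, …
g: a_k = 1, 3/2, -9/8, 27/16, -405/128, 1701/256, -15309/1024, …
h₀=f·g: eliminate ⇒ L₀, order ≤ 1·1.
h=∫₀ˣh₀: take L = L₀·Dx.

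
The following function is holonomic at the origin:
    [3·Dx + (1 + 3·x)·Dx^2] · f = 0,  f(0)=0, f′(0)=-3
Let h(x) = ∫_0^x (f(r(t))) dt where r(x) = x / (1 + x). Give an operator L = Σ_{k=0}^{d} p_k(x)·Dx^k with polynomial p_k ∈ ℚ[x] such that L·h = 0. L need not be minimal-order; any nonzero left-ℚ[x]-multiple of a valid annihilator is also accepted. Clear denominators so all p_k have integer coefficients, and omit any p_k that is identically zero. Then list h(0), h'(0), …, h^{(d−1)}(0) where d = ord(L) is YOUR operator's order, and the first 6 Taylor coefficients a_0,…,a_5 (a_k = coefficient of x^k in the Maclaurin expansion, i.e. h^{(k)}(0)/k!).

L = (5 + 8·x)·Dx^2 + (1 + 5·x + 4·x^2)·Dx^3  (order 3).
h: a_k = 0, 0, -3/2, 5/2, -21/4, 51/4, …
ICs: h(0) = 0, h′(0) = 0, h′′(0) = -3.

f: a_k = 0, -3, 9/2, -9, 81/4, -243/5, …
Substitute x→r, Dx→(1/r')Dx; clear ⇒ L₀.
h=∫h₀ ⇒ L = L₀·Dx.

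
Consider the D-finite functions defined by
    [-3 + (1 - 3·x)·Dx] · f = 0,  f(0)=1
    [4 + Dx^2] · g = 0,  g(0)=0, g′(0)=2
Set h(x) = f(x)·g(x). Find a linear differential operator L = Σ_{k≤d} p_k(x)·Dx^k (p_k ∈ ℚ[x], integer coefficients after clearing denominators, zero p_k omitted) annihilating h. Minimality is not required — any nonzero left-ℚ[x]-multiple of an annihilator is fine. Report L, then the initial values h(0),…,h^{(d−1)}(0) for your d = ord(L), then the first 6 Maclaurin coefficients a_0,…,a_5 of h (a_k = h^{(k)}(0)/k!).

L = (-4 + 12·x) + 6·Dx + (-1 + 3·x)·Dx^2  (order 2).
h: a_k = 0, 2, 6, 50/3, 50, 2254/15, …
ICs: h(0) = 0, h′(0) = 2.

f: a_k = 1, 3, 9, 27, 81, 243, …
g: a_k = 0, 2, 0, -4/3, 0, 4/15, …
h₀=f·g: eliminate ⇒ L₀, order ≤ 1·2.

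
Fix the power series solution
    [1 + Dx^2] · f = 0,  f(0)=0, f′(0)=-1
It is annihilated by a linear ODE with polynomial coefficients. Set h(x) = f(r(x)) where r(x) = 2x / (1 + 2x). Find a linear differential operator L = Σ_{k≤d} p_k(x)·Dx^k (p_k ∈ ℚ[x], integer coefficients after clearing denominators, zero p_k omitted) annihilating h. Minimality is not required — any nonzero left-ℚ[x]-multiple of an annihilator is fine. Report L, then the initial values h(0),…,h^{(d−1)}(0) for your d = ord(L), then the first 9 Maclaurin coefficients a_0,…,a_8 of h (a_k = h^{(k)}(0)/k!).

f: a_k = 0, -1, 0, 1/6, 0, -1/120, 0, 1/5040, 0, …
Substitute x→r, Dx→(1/r')Dx; clear ⇒ L₀.
L = 4 + (4 + 24·x + 48·x^2 + 32·x^3)·Dx + (1 + 8·x + 24·x^2 + 32·x^3 + 16·x^4)·Dx^2  (order 2).
h: a_k = 0, -2, 4, -20/3, 8, -4/15, -40, 55448/315, -25456/45, …
ICs: h(0) = 0, h′(0) = -2.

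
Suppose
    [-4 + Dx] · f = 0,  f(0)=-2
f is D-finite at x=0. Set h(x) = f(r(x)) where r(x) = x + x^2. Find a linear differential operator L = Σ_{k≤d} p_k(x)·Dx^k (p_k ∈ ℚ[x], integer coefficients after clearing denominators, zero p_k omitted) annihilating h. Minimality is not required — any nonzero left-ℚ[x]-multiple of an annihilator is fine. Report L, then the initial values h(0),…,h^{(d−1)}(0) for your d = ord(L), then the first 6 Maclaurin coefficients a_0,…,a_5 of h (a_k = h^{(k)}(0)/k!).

L = (-4 - 8·x) + Dx  (order 1).
h: a_k = -2, -8, -24, -160/3, -304/3, -832/5, …
ICs: h(0) = -2.

f: a_k = -2, -8, -16, -64/3, -64/3, -256/15, …
Substitute x→r, Dx→(1/r')Dx; clear ⇒ L₀.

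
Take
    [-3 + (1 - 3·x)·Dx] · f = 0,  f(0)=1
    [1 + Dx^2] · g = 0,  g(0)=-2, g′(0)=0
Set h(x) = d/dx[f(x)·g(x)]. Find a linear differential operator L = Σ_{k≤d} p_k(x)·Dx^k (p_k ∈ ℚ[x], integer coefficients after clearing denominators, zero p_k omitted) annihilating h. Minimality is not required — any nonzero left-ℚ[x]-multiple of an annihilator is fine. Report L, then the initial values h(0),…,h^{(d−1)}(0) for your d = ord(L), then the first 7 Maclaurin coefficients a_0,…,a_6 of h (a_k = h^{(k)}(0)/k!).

f: a_k = 1, 3, 9, 27, 81, 243, 729, …
g: a_k = -2, 0, 1, 0, -1/12, 0, 1/360, …
Sym-product of L_f,L_g gives L₀ (≤ ord 2).
Derive L from L₀ (diff closure).
L = (-17 - 6·x + 9·x^2) + (-6 + 18·x)·Dx + (1 - 6·x + 9·x^2)·Dx^2  (order 2).
h: a_k = -6, -34, -153, -1837/3, -9185/4, -495989/60, -3471923/120, …
ICs: h(0) = -6, h′(0) = -34.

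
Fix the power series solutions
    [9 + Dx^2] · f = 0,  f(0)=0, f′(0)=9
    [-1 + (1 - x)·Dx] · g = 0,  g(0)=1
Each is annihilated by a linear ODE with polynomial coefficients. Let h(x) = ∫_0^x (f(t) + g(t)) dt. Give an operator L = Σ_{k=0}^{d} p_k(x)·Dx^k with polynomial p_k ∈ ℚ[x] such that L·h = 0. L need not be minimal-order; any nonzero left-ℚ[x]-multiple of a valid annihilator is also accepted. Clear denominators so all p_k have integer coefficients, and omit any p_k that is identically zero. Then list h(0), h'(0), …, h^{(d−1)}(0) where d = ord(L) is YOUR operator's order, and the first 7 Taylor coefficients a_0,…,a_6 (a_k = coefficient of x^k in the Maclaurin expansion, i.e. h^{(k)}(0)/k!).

f: a_k = 0, 9, 0, -27/2, 0, 243/40, 0, …
g: a_k = 1, 1, 1, 1, 1, 1, 1, …
L₀ := lclm(L_f,L_g); ord L₀ ≤ 2+1.
h=∫h₀ ⇒ L = L₀·Dx.
L = (-135 + 162·x - 81·x^2)·Dx + (99 - 261·x + 243·x^2 - 81·x^3)·Dx^2 + (-15 + 18·x - 9·x^2)·Dx^3 + (11 - 29·x + 27·x^2 - 9·x^3)·Dx^4  (order 4).
h: a_k = 0, 1, 5, 1/3, -25/8, 1/5, 283/240, …
ICs: h(0) = 0, h′(0) = 1, h′′(0) = 10, h′′′(0) = 2.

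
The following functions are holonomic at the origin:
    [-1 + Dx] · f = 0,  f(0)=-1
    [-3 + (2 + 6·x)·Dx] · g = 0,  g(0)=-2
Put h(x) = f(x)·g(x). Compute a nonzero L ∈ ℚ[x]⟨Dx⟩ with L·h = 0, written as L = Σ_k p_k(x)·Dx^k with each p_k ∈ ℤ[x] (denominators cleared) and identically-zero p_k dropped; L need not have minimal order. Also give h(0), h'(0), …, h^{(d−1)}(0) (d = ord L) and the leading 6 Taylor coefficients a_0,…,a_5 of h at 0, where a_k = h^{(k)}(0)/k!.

f: a_k = -1, -1, -1/2, -1/6, -1/24, -1/120, …
g: a_k = -2, -3, 9/4, -27/8, 405/64, -1701/128, …
Sym-product of L_f,L_g gives L₀ (≤ ord 1).
L = (-5 - 6·x) + (2 + 6·x)·Dx  (order 1).
h: a_k = 2, 5, 7/4, 71/24, -671/192, 16157/1920, …
ICs: h(0) = 2.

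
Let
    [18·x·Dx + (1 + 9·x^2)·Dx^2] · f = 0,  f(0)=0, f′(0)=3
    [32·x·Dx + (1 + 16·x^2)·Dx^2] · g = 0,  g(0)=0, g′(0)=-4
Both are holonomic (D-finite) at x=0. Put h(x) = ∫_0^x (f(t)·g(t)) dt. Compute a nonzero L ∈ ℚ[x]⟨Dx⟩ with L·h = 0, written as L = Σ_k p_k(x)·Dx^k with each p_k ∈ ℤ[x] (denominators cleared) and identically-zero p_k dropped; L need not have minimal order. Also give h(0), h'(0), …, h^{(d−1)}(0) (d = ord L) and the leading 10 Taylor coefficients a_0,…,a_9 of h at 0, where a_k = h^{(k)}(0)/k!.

L = (-3456·x - 144000·x^3 - 1327104·x^5 + 4147200·x^7 + 71663616·x^9)·Dx^2 + (-100 - 11532·x^2 - 259200·x^4 - 1161216·x^6 + 14515200·x^8 + 107495424·x^10)·Dx^3 + (-200·x - 7880·x^3 - 86400·x^5 + 194112·x^7 + 8294400·x^9 + 35831808·x^11)·Dx^4 + (-1 - 50·x^2 - 769·x^4 + 110736·x^8 + 1036800·x^10 + 2985984·x^12)·Dx^5  (order 5).
h: a_k = 0, 0, 0, -4, 0, 20, 0, -5004/35, 0, 26020/21, …
ICs: h(0) = 0, h′(0) = 0, h′′(0) = 0, h′′′(0) = -24, h′′′′(0) = 0.

f: a_k = 0, 3, 0, -9, 0, 243/5, 0, -2187/7, 0, 2187, …
g: a_k = 0, -4, 0, 64/3, 0, -1024/5, 0, 16384/7, 0, -262144/9, …
L₀ := L_f ⊗_s L_g (sym. prod.), ord ≤ 4.
h=∫h₀ ⇒ L = L₀·Dx.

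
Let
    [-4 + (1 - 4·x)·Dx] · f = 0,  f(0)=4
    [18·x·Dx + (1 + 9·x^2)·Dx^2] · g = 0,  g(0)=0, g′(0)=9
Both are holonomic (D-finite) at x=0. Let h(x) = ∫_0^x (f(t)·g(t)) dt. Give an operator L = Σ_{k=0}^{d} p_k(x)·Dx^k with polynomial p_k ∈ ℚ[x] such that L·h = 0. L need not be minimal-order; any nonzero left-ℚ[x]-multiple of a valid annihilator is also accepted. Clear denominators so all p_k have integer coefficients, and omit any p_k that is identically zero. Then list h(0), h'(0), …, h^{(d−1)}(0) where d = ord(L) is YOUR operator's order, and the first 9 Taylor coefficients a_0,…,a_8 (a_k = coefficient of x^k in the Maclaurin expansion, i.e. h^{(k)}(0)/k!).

f: a_k = 4, 16, 64, 256, 1024, 4096, 16384, 65536, 262144, …
g: a_k = 0, 9, 0, -27, 0, 729/5, 0, -6561/7, 0, …
L₀ := L_f ⊗_s L_g (sym. prod.), ord ≤ 2.
Integrate: L := L₀·Dx.
L = 72·x·Dx + (8 - 18·x + 144·x^2)·Dx^2 + (-1 + 4·x - 9·x^2 + 36·x^3)·Dx^3  (order 3).
h: a_k = 0, 0, 18, 48, 117, 1872/5, 6726/5, 161424/35, 1097163/70, …
ICs: h(0) = 0, h′(0) = 0, h′′(0) = 36.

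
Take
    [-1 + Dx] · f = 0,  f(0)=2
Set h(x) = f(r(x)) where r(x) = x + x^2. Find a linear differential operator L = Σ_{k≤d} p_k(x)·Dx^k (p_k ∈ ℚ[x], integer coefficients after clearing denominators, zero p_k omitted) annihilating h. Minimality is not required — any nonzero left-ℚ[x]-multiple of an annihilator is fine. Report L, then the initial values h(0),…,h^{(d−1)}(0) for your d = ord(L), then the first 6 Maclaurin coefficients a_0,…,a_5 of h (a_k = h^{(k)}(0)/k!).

L = (-1 - 2·x) + Dx  (order 1).
h: a_k = 2, 2, 3, 7/3, 25/12, 27/20, …
ICs: h(0) = 2.

f: a_k = 2, 2, 1, 1/3, 1/12, 1/60, …
L₀ from L_f via x↦r, Dx↦r'^{-1}Dx.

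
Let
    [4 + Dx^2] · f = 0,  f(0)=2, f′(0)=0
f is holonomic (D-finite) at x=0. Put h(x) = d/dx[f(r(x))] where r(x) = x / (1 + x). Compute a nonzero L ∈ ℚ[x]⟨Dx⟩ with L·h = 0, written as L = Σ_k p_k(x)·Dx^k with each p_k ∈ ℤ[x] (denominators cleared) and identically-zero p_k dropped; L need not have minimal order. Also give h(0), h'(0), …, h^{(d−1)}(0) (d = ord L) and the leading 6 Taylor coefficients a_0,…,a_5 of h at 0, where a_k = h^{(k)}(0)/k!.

L = (10 + 12·x + 6·x^2) + (6 + 18·x + 18·x^2 + 6·x^3)·Dx + (1 + 4·x + 6·x^2 + 4·x^3 + x^4)·Dx^2  (order 2).
h: a_k = 0, -8, 24, -128/3, 160/3, -616/15, …
ICs: h(0) = 0, h′(0) = -8.

f: a_k = 2, 0, -4, 0, 4/3, 0, …
h₀=f(r): pull back L_f along r ⇒ L₀.
Derive L from L₀ (diff closure).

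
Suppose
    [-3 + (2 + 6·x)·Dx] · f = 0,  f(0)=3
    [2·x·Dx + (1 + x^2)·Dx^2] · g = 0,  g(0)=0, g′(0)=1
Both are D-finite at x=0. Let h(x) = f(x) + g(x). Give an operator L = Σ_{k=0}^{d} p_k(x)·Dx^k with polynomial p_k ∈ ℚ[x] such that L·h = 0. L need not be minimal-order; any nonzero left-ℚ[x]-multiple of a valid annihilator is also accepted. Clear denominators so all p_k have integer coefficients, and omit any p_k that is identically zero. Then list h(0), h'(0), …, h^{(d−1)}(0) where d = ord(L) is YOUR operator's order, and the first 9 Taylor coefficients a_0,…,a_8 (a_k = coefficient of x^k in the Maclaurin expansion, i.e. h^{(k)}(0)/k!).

f: a_k = 3, 9/2, -27/8, 81/16, -1215/128, 5103/256, -45927/1024, 216513/2048, -8444007/32768, …
g: a_k = 0, 1, 0, -1/3, 0, 1/5, 0, -1/7, 0, …
h₀=f+g: left-lcm gives L₀, ord ≤ 3.
L = (-12 - 90·x + 36·x^2 + 54·x^3)·Dx + (-35 - 48·x - 102·x^2 + 144·x^3 + 189·x^4)·Dx^2 + (-6 - 10·x + 36·x^2 + 44·x^3 + 42·x^4 + 54·x^5)·Dx^3  (order 3).
h: a_k = 3, 11/2, -27/8, 227/48, -1215/128, 25771/1280, -45927/1024, 1513543/14336, -8444007/32768, …
ICs: h(0) = 3, h′(0) = 11/2, h′′(0) = -27/4.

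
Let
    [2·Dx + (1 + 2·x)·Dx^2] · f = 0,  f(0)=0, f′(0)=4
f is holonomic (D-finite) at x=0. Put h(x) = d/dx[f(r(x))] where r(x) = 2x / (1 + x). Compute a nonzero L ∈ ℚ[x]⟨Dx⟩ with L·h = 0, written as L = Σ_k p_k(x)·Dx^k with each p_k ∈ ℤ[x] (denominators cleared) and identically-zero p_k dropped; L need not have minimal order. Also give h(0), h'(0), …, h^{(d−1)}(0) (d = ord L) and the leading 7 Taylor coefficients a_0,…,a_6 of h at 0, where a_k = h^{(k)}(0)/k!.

L = (6 + 10·x) + (1 + 6·x + 5·x^2)·Dx  (order 1).
h: a_k = 8, -48, 248, -1248, 6248, -31248, 156248, …
ICs: h(0) = 8.

f: a_k = 0, 4, -4, 16/3, -8, 64/5, -64/3, …
h₀=f(r): pull back L_f along r ⇒ L₀.
h₀' ⇒ L via d/dx closure of L₀.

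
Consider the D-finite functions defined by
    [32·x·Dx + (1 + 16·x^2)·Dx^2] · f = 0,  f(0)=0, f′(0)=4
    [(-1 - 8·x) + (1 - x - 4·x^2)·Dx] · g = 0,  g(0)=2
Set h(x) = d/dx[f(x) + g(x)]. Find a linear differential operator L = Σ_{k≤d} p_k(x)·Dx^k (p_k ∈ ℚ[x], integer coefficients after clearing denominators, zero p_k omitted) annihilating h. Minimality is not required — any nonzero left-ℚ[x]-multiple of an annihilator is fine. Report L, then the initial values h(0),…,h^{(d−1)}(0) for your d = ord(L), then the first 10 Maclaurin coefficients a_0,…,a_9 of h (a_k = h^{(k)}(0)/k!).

L = (160 - 640·x - 14848·x^2 - 36864·x^3 - 178176·x^4 - 98304·x^6) + (-43 - 336·x - 16·x^2 - 3072·x^3 - 35072·x^4 - 124928·x^5 - 12288·x^6 - 98304·x^7)·Dx + (5 + 23·x + 272·x^2 + 16·x^3 + 2368·x^4 - 5888·x^5 - 12288·x^6 - 4096·x^7 - 16384·x^8)·Dx^2  (order 2).
h: a_k = 6, 20, -10, 232, 1674, 2172, -10210, 18640, 314866, 151780, …
ICs: h(0) = 6, h′(0) = 20.

f: a_k = 0, 4, 0, -64/3, 0, 1024/5, 0, -16384/7, 0, 262144/9, …
g: a_k = 2, 2, 10, 18, 58, 130, 362, 882, 2330, 5858, …
h₀=f+g: left-lcm gives L₀, ord ≤ 3.
h₀' ⇒ L via d/dx closure of L₀.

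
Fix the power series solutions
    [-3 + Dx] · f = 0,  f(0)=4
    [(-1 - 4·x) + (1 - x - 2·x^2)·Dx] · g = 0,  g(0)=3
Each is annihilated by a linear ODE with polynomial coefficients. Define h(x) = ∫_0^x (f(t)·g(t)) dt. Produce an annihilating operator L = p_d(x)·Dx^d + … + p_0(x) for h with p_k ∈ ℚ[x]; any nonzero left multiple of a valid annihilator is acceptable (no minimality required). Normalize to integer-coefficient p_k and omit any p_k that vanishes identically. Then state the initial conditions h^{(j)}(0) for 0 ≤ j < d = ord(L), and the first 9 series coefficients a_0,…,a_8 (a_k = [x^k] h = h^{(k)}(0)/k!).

f: a_k = 4, 12, 18, 18, 27/2, 81/10, 81/20, 243/140, 729/1120, …
g: a_k = 3, 3, 9, 15, 33, 63, 129, 255, 513, …
Sym-product of L_f,L_g gives L₀ (≤ ord 1).
Integrate: L := L₀·Dx.
L = (4 + x - 6·x^2)·Dx + (-1 + x + 2·x^2)·Dx^2  (order 2).
h: a_k = 0, 12, 24, 42, 69, 1137/10, 954/5, 45879/140, 321213/560, …
ICs: h(0) = 0, h′(0) = 12.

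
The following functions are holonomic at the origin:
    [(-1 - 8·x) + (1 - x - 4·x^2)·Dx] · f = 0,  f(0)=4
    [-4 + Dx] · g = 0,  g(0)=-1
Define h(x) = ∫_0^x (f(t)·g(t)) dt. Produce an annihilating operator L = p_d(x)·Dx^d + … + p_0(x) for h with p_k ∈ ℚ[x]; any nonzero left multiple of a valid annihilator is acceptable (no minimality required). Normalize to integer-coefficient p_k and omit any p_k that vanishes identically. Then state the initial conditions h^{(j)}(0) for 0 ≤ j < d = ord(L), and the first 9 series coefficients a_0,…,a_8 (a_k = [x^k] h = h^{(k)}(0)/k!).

f: a_k = 4, 4, 20, 36, 116, 260, 724, 1764, 4660, …
g: a_k = -1, -4, -8, -32/3, -32/3, -128/15, -256/45, -1024/315, -512/315, …
Sym-product of L_f,L_g gives L₀ (≤ ord 1).
h=∫h₀ ⇒ L = L₀·Dx.
L = (5 + 4·x - 16·x^2)·Dx + (-1 + x + 4·x^2)·Dx^2  (order 2).
h: a_k = 0, -4, -10, -68/3, -143/3, -1516/15, -9766/45, -30116/63, -674711/630, …
ICs: h(0) = 0, h′(0) = -4.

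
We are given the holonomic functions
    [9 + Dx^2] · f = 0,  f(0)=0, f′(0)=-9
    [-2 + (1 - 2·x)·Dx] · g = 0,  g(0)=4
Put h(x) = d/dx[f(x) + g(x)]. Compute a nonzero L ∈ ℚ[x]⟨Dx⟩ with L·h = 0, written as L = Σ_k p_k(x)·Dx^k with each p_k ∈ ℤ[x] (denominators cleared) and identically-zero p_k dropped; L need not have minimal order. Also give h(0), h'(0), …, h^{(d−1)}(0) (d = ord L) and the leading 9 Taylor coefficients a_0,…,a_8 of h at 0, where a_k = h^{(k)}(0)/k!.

f: a_k = 0, -9, 0, 27/2, 0, -243/40, 0, 729/560, 0, …
g: a_k = 4, 8, 16, 32, 64, 128, 256, 512, 1024, …
h₀=f+g: left-lcm gives L₀, ord ≤ 3.
h₀' ⇒ L via d/dx closure of L₀.
L = (684 - 432·x + 432·x^2) + (-99 + 306·x - 324·x^2 + 216·x^3)·Dx + (76 - 48·x + 48·x^2)·Dx^2 + (-11 + 34·x - 36·x^2 + 24·x^3)·Dx^3  (order 3).
h: a_k = -1, 32, 273/2, 256, 4877/8, 1536, 287449/80, 8192, 82568799/4480, …
ICs: h(0) = -1, h′(0) = 32, h′′(0) = 273.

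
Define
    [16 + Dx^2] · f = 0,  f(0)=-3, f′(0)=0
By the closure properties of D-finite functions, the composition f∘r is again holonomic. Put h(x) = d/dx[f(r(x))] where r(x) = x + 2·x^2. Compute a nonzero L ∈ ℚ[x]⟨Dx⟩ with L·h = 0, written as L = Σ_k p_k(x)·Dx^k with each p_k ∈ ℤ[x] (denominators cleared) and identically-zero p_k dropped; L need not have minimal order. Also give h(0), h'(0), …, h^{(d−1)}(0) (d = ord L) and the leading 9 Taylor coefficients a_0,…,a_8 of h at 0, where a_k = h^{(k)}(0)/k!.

f: a_k = -3, 0, 24, 0, -32, 0, 256/15, 0, -512/105, …
Change of var in L_f (x↦r) gives L₀.
h=h₀': d/dx-closure on L₀ ⇒ L.
L = (64 + 256·x + 1536·x^2 + 4096·x^3 + 4096·x^4) + (-12 - 48·x)·Dx + (1 + 8·x + 16·x^2)·Dx^2  (order 2).
h: a_k = 0, 48, 288, 256, -1280, -22528/5, -28672/5, 425984/105, 835584/35, …
ICs: h(0) = 0, h′(0) = 48.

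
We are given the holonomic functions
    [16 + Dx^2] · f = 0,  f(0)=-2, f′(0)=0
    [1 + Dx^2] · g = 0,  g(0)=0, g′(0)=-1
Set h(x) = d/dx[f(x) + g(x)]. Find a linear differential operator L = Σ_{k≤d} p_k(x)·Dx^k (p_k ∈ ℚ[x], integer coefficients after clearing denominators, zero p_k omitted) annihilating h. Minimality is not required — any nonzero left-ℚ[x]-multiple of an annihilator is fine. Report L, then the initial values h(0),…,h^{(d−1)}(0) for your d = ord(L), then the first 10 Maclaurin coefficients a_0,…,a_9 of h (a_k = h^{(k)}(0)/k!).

L = 16 + 17·Dx^2 + Dx^4  (order 4).
h: a_k = -1, 32, 1/2, -256/3, -1/24, 1024/15, 1/720, -8192/315, -1/40320, 16384/2835, …
ICs: h(0) = -1, h′(0) = 32, h′′(0) = 1, h′′′(0) = -512.

f: a_k = -2, 0, 16, 0, -64/3, 0, 512/45, 0, -1024/315, 0, …
g: a_k = 0, -1, 0, 1/6, 0, -1/120, 0, 1/5040, 0, -1/362880, …
f+g: L₀ = lclm(L_f,L_g), ord ≤ 2+2.
Differentiate: ansatz ord ≤ ord L₀ ⇒ L.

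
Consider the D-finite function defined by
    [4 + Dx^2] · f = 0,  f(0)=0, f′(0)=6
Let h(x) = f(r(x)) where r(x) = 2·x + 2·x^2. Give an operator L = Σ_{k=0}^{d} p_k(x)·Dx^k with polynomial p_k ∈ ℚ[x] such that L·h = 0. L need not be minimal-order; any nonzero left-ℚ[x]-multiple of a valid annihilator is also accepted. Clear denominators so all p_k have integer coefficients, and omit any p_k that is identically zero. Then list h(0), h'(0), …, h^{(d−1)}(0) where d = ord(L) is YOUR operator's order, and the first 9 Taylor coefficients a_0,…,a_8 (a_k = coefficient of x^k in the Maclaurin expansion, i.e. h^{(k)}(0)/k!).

L = (16 + 96·x + 192·x^2 + 128·x^3) - 2·Dx + (1 + 2·x)·Dx^2  (order 2).
h: a_k = 0, 12, 12, -32, -96, -352/5, 96, 25856/105, 2816/15, …
ICs: h(0) = 0, h′(0) = 12.

f: a_k = 0, 6, 0, -4, 0, 4/5, 0, -8/105, 0, …
L₀ from L_f via x↦r, Dx↦r'^{-1}Dx.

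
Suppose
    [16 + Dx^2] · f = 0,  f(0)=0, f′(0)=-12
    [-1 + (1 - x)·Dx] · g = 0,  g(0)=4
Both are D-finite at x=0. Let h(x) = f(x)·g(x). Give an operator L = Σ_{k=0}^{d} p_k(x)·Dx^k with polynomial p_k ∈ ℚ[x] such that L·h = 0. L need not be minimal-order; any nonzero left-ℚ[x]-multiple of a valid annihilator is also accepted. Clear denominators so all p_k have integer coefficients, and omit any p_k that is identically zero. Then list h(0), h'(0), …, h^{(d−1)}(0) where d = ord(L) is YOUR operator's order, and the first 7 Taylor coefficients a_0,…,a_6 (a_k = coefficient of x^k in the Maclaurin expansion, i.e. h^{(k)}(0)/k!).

f: a_k = 0, -12, 0, 32, 0, -128/5, 0, …
g: a_k = 4, 4, 4, 4, 4, 4, 4, …
L₀ := L_f ⊗_s L_g (sym. prod.), ord ≤ 2.
L = (-16 + 16·x) + 2·Dx + (-1 + x)·Dx^2  (order 2).
h: a_k = 0, -48, -48, 80, 80, -112/5, -112/5, …
ICs: h(0) = 0, h′(0) = -48.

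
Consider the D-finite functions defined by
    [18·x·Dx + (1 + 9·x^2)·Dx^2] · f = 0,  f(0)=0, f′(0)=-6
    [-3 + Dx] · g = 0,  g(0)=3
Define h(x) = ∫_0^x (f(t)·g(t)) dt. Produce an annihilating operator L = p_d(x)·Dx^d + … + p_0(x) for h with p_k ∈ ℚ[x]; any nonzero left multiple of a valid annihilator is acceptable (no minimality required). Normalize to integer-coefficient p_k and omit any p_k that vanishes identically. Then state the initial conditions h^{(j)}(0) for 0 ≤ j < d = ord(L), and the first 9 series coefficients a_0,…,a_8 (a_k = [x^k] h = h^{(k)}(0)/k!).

L = (9 - 54·x + 81·x^2)·Dx + (-6 + 18·x - 54·x^2)·Dx^2 + (1 + 9·x^2)·Dx^3  (order 3).
h: a_k = 0, 0, -9, -18, -27/4, 81/5, -729/40, -2673/28, 203391/2240, …
ICs: h(0) = 0, h′(0) = 0, h′′(0) = -18.

f: a_k = 0, -6, 0, 18, 0, -486/5, 0, 4374/7, 0, …
g: a_k = 3, 9, 27/2, 27/2, 81/8, 243/40, 243/80, 729/560, 2187/4480, …
Product ⇒ symmetric product L₀, ord ≤ 2.
h=∫h₀ ⇒ L = L₀·Dx.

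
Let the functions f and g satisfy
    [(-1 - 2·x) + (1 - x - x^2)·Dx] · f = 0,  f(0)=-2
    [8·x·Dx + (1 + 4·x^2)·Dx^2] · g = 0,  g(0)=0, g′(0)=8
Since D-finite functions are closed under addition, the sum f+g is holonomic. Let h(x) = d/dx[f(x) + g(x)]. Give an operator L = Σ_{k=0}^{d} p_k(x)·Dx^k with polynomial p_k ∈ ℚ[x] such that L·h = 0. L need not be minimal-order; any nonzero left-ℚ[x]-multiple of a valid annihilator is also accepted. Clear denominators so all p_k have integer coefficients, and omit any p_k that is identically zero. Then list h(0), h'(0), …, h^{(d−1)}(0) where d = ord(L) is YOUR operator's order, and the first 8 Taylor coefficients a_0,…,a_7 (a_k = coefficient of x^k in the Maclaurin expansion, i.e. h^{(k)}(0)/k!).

L = (-16 + 64·x + 400·x^2 + 576·x^3 + 696·x^4 + 96·x^6) + (13 + 24·x + 22·x^2 + 204·x^3 + 548·x^4 + 488·x^5 + 48·x^6 + 96·x^7)·Dx + (-2 - 5·x - 14·x^2 + 2·x^3 - 13·x^4 + 92·x^5 + 48·x^6 + 16·x^7 + 16·x^8)·Dx^2  (order 2).
h: a_k = 6, -8, -50, -40, 48, -156, -806, -544, …
ICs: h(0) = 6, h′(0) = -8.

f: a_k = -2, -2, -4, -6, -10, -16, -26, -42, …
g: a_k = 0, 8, 0, -32/3, 0, 128/5, 0, -512/7, …
f+g: L₀ = lclm(L_f,L_g), ord ≤ 1+2.
Differentiate: ansatz ord ≤ ord L₀ ⇒ L.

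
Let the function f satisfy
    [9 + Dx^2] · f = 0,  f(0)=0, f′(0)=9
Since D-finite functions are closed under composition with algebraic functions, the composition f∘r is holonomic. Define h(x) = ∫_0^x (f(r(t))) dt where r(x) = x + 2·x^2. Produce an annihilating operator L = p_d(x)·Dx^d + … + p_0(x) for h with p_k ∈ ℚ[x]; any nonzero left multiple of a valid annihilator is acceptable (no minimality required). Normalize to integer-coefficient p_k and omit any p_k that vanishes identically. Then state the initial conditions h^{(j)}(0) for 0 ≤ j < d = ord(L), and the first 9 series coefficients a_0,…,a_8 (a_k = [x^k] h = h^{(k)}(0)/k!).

L = (9 + 108·x + 432·x^2 + 576·x^3)·Dx - 4·Dx^2 + (1 + 4·x)·Dx^3  (order 3).
h: a_k = 0, 0, 9/2, 6, -27/8, -81/5, -2079/80, -27/4, 135351/4480, …
ICs: h(0) = 0, h′(0) = 0, h′′(0) = 9.

f: a_k = 0, 9, 0, -27/2, 0, 243/40, 0, -729/560, 0, …
h₀=f(r): pull back L_f along r ⇒ L₀.
h=∫₀ˣh₀: take L = L₀·Dx.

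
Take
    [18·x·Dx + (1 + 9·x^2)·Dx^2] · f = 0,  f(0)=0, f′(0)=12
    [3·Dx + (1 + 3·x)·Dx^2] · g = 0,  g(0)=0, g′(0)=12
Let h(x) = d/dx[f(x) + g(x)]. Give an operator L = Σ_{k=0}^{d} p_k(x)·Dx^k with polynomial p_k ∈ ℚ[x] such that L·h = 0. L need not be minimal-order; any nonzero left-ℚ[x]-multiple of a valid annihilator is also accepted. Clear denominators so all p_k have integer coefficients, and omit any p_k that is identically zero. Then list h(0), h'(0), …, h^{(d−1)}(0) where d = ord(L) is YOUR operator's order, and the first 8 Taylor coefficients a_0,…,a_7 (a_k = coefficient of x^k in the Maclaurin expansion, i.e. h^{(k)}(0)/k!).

f: a_k = 0, 12, 0, -36, 0, 972/5, 0, -8748/7, …
g: a_k = 0, 12, -18, 36, -81, 972/5, -486, 8748/7, …
L₀ := lclm(L_f,L_g); ord L₀ ≤ 2+2.
Differentiate: ansatz ord ≤ ord L₀ ⇒ L.
L = (-18 - 162·x + 486·x^2 + 486·x^3) + (-12 - 36·x + 972·x^3 + 972·x^4)·Dx + (-1 + 3·x + 18·x^2 + 54·x^3 + 243·x^4 + 243·x^5)·Dx^2  (order 2).
h: a_k = 24, -36, 0, -324, 1944, -2916, 0, -26244, …
ICs: h(0) = 24, h′(0) = -36.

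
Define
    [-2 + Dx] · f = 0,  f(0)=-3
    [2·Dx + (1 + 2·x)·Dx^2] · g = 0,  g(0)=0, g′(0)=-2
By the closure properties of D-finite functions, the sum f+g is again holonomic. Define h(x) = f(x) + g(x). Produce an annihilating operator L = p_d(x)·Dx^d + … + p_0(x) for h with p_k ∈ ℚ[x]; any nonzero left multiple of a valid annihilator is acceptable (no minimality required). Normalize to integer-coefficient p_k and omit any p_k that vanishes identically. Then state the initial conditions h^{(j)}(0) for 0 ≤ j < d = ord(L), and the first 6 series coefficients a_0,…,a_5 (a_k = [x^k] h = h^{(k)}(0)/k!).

f: a_k = -3, -6, -6, -4, -2, -4/5, …
g: a_k = 0, -2, 2, -8/3, 4, -32/5, …
L₀ := lclm(L_f,L_g); ord L₀ ≤ 1+2.
L = (-6 - 4·x)·Dx + (1 - 4·x - 4·x^2)·Dx^2 + (1 + 3·x + 2·x^2)·Dx^3  (order 3).
h: a_k = -3, -8, -4, -20/3, 2, -36/5, …
ICs: h(0) = -3, h′(0) = -8, h′′(0) = -8.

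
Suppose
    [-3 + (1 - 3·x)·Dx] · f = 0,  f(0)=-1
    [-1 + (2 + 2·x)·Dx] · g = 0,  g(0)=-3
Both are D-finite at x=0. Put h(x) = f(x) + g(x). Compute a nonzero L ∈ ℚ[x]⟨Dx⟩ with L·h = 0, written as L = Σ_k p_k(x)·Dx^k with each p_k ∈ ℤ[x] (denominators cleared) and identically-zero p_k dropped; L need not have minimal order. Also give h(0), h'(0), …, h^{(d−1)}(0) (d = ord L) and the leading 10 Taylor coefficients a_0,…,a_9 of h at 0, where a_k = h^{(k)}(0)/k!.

L = (-39 - 27·x) + (73 + 138·x + 81·x^2)·Dx + (-10 + 2·x + 66·x^2 + 54·x^3)·Dx^2  (order 2).
h: a_k = -4, -9/2, -69/8, -435/16, -10353/128, -62229/256, -746433/1024, -4479075/2048, -214989561/32768, -1289947233/65536, …
ICs: h(0) = -4, h′(0) = -9/2.

f: a_k = -1, -3, -9, -27, -81, -243, -729, -2187, -6561, -19683, …
g: a_k = -3, -3/2, 3/8, -3/16, 15/128, -21/256, 63/1024, -99/2048, 1287/32768, -2145/65536, …
L₀ := lclm(L_f,L_g); ord L₀ ≤ 1+1.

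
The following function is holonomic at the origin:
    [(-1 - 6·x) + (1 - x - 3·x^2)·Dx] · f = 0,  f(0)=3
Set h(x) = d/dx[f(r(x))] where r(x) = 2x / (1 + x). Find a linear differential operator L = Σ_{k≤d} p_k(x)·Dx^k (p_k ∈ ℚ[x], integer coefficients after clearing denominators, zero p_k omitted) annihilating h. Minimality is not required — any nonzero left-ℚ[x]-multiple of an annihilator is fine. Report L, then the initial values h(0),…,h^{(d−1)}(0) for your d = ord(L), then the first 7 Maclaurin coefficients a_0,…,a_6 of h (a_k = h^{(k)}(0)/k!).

f: a_k = 3, 3, 12, 21, 57, 120, 291, …
h₀=f(r): pull back L_f along r ⇒ L₀.
Differentiate: ansatz ord ≤ ord L₀ ⇒ L.
L = (14 + 78·x + 546·x^2 + 338·x^3) + (-1 - 14·x + 182·x^3 + 169·x^4)·Dx  (order 1).
h: a_k = 6, 84, 234, 2184, 5070, 42588, 92274, …
ICs: h(0) = 6.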